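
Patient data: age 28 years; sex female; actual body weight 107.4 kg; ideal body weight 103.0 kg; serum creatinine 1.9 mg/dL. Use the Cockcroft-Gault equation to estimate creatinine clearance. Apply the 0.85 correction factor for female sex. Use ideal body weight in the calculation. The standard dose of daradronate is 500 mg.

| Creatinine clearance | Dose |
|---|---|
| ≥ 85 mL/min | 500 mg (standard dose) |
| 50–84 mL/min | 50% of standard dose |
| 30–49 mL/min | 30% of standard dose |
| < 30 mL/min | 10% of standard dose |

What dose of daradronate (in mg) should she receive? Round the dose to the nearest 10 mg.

CrCl = (140 − 28) × 103 / (72 × 1.9) × 0.85 = 11536.0 / 136.80 × 0.85 ≈ 71.7 mL/min
CrCl ≈ 72 mL/min → bracket 50–84 mL/min.
50% of 500 mg = 250 mg

250 mg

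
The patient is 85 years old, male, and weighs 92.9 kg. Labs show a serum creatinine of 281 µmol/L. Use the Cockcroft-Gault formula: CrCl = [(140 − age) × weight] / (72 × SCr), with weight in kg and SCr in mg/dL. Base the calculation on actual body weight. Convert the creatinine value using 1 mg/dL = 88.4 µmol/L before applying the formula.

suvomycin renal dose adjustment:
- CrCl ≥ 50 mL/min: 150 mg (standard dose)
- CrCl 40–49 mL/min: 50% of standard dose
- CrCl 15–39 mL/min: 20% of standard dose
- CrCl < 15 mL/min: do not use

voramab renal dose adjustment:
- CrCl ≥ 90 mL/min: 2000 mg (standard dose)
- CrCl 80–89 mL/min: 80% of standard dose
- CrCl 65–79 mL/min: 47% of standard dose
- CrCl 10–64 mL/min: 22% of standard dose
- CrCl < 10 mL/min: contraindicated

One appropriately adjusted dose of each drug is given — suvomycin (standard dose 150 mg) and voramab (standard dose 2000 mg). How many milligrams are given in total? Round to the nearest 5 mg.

SCr = 281 / 88.4 = 3.179 mg/dL
CrCl = (140 − 85) × 92.9 / (72 × 3.179) = 5109.5 / 228.89 ≈ 22.3 mL/min
CrCl ≈ 22 mL/min.
suvomycin: 15–39 mL/min → 20% of 150 mg = 30 mg.
voramab: 10–64 mL/min → 22% of 2000 mg = 440 mg.
Total = 30 + 440 = 470 mg.

470 mg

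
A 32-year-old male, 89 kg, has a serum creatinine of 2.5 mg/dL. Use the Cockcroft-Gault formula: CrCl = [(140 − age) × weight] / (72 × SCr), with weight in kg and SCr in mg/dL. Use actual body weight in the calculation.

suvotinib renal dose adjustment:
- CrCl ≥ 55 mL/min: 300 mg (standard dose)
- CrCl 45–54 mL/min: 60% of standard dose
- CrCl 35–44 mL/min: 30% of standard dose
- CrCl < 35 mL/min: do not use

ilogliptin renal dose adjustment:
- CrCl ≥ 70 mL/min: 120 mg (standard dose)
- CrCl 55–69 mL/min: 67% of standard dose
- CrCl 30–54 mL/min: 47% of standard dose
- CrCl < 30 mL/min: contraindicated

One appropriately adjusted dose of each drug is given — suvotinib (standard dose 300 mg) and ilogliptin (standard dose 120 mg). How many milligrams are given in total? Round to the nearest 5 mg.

235 mg

CrCl = (140 − 32) × 89 / (72 × 2.5) = 9612.0 / 180.00 ≈ 53.4 mL/min
CrCl ≈ 53 mL/min.
suvotinib: 45–54 mL/min → 60% of 300 mg = 180 mg.
ilogliptin: 30–54 mL/min → 47% of 120 mg = 56.4 mg.
Total = 180 + 56.4 = 236.4 mg.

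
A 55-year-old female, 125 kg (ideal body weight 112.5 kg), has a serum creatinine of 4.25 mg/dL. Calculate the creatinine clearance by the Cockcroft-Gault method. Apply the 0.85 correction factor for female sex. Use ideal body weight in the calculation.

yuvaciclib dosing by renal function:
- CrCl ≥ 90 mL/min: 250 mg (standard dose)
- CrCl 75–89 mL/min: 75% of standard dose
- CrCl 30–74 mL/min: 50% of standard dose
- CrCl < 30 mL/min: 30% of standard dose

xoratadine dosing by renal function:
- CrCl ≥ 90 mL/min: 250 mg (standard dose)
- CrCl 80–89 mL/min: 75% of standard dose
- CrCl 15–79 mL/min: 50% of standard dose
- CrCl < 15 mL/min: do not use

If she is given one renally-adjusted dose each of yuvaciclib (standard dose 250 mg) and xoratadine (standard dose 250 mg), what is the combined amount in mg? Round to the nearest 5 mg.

200 mg

CrCl = (140 − 55) × 112.5 / (72 × 4.25) × 0.85 = 9562.5 / 306.00 × 0.85 ≈ 26.6 mL/min
CrCl ≈ 27 mL/min.
yuvaciclib: < 30 mL/min → 30% of 250 mg = 75 mg.
xoratadine: 15–79 mL/min → 50% of 250 mg = 125 mg.
Total = 75 + 125 = 200 mg.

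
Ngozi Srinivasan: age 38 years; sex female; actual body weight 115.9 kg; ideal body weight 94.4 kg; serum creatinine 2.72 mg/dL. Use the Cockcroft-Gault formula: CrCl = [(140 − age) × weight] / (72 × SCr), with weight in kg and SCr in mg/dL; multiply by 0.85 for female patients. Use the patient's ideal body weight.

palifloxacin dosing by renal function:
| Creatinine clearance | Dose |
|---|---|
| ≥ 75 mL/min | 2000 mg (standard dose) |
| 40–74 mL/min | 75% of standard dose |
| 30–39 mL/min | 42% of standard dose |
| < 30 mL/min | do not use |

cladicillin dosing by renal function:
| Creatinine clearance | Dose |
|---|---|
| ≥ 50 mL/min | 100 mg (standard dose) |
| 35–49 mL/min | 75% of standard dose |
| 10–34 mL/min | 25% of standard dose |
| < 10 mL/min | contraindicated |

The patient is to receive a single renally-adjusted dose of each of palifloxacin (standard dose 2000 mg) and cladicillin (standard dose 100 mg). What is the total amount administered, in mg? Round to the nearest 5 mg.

CrCl = (140 − 38) × 94.4 / (72 × 2.72) × 0.85 = 9628.8 / 195.84 × 0.85 ≈ 41.8 mL/min
CrCl ≈ 42 mL/min.
palifloxacin: 40–74 mL/min → 75% of 2000 mg = 1500 mg.
cladicillin: 35–49 mL/min → 75% of 100 mg = 75 mg.
Total = 1500 + 75 = 1575 mg.

1575 mg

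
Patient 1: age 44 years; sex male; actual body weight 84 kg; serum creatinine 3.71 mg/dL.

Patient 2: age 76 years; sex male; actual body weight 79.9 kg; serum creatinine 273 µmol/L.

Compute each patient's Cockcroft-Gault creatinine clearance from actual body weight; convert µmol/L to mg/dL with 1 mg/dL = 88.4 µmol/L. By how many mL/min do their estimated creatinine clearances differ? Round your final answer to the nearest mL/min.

Patient 1: CrCl = (140 − 44) × 84 / (72 × 3.71) = 8064.0 / 267.12 ≈ 30.2 mL/min
Patient 2: SCr = 273 / 88.4 = 3.088 mg/dL
Patient 2: CrCl = (140 − 76) × 79.9 / (72 × 3.088) = 5113.6 / 222.34 ≈ 23.0 mL/min
|30.2 − 23.0| = 7.2 mL/min

7 mL/min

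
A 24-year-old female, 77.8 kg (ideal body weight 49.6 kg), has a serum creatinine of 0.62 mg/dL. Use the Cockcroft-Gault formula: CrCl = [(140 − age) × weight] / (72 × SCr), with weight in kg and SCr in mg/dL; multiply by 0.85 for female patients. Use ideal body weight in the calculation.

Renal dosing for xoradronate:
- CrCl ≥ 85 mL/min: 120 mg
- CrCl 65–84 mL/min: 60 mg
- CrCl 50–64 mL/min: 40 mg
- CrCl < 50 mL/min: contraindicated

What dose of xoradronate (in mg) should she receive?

120 mg

CrCl = (140 − 24) × 49.6 / (72 × 0.62) × 0.85 = 5753.6 / 44.64 × 0.85 ≈ 109.6 mL/min
CrCl ≈ 110 mL/min → bracket ≥ 85 mL/min.
Dose for this bracket: 120 mg.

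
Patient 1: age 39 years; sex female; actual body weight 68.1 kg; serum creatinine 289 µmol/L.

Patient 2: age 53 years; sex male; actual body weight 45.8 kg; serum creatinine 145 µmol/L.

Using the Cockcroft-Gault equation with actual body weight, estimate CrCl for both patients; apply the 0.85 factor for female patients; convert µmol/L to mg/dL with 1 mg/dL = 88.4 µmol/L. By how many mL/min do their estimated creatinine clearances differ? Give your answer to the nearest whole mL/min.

Patient 1: SCr = 289 / 88.4 = 3.269 mg/dL
Patient 1: CrCl = (140 − 39) × 68.1 / (72 × 3.269) × 0.85 = 6878.1 / 235.37 × 0.85 ≈ 24.8 mL/min
Patient 2: SCr = 145 / 88.4 = 1.64 mg/dL
Patient 2: CrCl = (140 − 53) × 45.8 / (72 × 1.64) = 3984.6 / 118.08 ≈ 33.7 mL/min
|24.8 − 33.7| = 8.9 mL/min

9 mL/min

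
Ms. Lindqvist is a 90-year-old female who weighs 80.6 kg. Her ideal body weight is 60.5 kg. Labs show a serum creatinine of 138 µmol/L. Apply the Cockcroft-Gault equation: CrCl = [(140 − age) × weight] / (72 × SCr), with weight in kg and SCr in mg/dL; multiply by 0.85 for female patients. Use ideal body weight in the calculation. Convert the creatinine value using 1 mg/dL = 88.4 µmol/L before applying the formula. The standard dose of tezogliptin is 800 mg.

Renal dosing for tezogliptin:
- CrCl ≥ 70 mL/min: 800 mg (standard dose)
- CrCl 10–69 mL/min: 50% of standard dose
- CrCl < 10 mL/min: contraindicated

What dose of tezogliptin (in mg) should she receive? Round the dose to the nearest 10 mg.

SCr = 138 / 88.4 = 1.561 mg/dL
CrCl = (140 − 90) × 60.5 / (72 × 1.561) × 0.85 = 3025.0 / 112.39 × 0.85 ≈ 22.9 mL/min
CrCl ≈ 23 mL/min → bracket 10–69 mL/min.
50% of 800 mg = 400 mg

400 mg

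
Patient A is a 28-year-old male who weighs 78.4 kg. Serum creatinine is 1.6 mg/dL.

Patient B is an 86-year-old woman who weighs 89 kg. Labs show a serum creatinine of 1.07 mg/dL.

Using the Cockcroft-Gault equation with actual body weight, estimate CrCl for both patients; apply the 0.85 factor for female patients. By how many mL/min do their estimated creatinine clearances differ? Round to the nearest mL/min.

Patient A: CrCl = (140 − 28) × 78.4 / (72 × 1.6) = 8780.8 / 115.20 ≈ 76.2 mL/min
Patient B: CrCl = (140 − 86) × 89 / (72 × 1.07) × 0.85 = 4806.0 / 77.04 × 0.85 ≈ 53.0 mL/min
|76.2 − 53.0| = 23.2 mL/min

23 mL/min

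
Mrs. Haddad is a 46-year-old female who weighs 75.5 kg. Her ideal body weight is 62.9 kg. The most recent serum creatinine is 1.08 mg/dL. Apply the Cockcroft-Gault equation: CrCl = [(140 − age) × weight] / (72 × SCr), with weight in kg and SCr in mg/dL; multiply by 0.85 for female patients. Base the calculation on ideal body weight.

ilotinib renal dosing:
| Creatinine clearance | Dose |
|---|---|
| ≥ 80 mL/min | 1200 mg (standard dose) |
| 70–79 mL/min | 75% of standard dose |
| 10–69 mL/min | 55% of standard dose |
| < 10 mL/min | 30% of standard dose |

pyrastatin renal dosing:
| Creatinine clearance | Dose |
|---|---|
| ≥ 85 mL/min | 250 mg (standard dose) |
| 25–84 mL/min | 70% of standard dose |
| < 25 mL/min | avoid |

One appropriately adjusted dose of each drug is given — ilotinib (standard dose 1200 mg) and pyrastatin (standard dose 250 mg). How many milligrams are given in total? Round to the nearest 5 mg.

CrCl = (140 − 46) × 62.9 / (72 × 1.08) × 0.85 = 5912.6 / 77.76 × 0.85 ≈ 64.6 mL/min
CrCl ≈ 65 mL/min.
ilotinib: 10–69 mL/min → 55% of 1200 mg = 660 mg.
pyrastatin: 25–84 mL/min → 70% of 250 mg = 175 mg.
Total = 660 + 175 = 835 mg.

835 mg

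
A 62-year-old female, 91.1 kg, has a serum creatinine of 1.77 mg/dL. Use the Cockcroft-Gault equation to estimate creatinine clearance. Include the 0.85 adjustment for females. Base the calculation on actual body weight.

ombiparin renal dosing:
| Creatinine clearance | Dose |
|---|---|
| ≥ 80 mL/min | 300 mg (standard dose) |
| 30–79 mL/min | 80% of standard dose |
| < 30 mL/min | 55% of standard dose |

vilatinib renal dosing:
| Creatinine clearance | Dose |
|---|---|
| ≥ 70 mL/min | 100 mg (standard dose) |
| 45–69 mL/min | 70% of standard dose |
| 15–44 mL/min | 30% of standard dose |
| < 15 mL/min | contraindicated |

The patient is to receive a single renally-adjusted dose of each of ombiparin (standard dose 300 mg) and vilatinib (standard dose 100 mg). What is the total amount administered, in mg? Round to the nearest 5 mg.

CrCl = (140 − 62) × 91.1 / (72 × 1.77) × 0.85 = 7105.8 / 127.44 × 0.85 ≈ 47.4 mL/min
CrCl ≈ 47 mL/min.
ombiparin: 30–79 mL/min → 80% of 300 mg = 240 mg.
vilatinib: 45–69 mL/min → 70% of 100 mg = 70 mg.
Total = 240 + 70 = 310 mg.

310 mg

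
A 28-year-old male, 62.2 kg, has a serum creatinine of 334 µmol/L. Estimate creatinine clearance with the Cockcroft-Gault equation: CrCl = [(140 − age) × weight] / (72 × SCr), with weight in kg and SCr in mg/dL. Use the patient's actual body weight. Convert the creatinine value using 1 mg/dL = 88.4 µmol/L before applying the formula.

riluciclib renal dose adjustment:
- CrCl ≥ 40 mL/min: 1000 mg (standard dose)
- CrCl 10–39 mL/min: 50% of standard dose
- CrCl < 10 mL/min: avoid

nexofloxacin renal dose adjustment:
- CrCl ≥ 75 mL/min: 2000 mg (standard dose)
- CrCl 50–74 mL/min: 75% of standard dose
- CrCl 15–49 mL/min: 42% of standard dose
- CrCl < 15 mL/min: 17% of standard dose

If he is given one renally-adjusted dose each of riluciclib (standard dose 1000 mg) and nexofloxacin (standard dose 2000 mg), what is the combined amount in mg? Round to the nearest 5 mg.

1340 mg

SCr = 334 / 88.4 = 3.778 mg/dL
CrCl = (140 − 28) × 62.2 / (72 × 3.778) = 6966.4 / 272.02 ≈ 25.6 mL/min
CrCl ≈ 26 mL/min.
riluciclib: 10–39 mL/min → 50% of 1000 mg = 500 mg.
nexofloxacin: 15–49 mL/min → 42% of 2000 mg = 840 mg.
Total = 500 + 840 = 1340 mg.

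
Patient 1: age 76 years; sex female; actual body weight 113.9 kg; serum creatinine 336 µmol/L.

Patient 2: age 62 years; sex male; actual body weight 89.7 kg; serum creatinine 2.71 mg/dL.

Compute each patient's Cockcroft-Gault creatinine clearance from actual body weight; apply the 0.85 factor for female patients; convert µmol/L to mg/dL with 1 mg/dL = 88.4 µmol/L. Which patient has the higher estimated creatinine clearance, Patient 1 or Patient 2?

Patient 2

Patient 1: SCr = 336 / 88.4 = 3.801 mg/dL
Patient 1: CrCl = (140 − 76) × 113.9 / (72 × 3.801) × 0.85 = 7289.6 / 273.67 × 0.85 ≈ 22.6 mL/min
Patient 2: CrCl = (140 − 62) × 89.7 / (72 × 2.71) = 6996.6 / 195.12 ≈ 35.9 mL/min
22.6 vs 35.9 mL/min → Patient 2 is higher.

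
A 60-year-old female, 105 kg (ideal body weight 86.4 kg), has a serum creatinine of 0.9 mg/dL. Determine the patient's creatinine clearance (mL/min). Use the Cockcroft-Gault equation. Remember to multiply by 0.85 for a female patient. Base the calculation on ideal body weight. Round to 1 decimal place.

90.7 mL/min

CrCl = (140 − 60) × 86.4 / (72 × 0.9) × 0.85 = 6912.0 / 64.80 × 0.85 ≈ 90.7 mL/min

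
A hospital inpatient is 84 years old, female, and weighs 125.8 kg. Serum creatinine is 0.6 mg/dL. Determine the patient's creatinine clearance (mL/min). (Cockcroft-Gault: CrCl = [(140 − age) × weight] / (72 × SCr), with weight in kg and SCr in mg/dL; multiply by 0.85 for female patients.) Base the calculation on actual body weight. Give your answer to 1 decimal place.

138.6 mL/min

CrCl = (140 − 84) × 125.8 / (72 × 0.6) × 0.85 = 7044.8 / 43.20 × 0.85 ≈ 138.6 mL/min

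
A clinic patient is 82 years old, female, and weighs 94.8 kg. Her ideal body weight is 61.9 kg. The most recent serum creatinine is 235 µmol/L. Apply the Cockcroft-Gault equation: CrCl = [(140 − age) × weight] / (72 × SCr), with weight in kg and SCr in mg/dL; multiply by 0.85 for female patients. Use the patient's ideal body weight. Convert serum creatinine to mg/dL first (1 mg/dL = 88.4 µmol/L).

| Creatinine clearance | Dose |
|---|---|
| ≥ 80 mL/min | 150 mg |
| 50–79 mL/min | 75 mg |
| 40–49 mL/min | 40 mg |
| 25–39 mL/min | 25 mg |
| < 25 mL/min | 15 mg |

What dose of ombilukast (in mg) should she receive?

15 mg

SCr = 235 / 88.4 = 2.658 mg/dL
CrCl = (140 − 82) × 61.9 / (72 × 2.658) × 0.85 = 3590.2 / 191.38 × 0.85 ≈ 15.9 mL/min
CrCl ≈ 16 mL/min → bracket < 25 mL/min.
Dose for this bracket: 15 mg.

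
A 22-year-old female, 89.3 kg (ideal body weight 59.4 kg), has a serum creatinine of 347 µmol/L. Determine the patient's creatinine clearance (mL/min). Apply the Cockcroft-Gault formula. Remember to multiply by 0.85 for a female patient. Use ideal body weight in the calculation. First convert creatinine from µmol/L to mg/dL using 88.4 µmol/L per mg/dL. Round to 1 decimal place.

21.1 mL/min

SCr = 347 / 88.4 = 3.925 mg/dL
CrCl = (140 − 22) × 59.4 / (72 × 3.925) × 0.85 = 7009.2 / 282.60 × 0.85 ≈ 21.1 mL/min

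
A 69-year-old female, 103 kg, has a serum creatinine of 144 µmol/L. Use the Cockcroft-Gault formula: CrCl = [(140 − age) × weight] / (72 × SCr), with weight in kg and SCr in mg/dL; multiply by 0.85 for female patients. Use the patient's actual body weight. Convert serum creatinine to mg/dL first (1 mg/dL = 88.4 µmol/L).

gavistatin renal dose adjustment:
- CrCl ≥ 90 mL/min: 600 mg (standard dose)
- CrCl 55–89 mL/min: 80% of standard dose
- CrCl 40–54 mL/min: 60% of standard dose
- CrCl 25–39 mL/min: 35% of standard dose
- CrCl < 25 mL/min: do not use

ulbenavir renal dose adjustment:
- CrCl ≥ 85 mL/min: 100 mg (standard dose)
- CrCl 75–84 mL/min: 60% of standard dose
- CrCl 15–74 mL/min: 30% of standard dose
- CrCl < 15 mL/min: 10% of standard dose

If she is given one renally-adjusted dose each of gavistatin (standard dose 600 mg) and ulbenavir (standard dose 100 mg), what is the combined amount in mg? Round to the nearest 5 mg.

390 mg

SCr = 144 / 88.4 = 1.629 mg/dL
CrCl = (140 − 69) × 103 / (72 × 1.629) × 0.85 = 7313.0 / 117.29 × 0.85 ≈ 53.0 mL/min
CrCl ≈ 53 mL/min.
gavistatin: 40–54 mL/min → 60% of 600 mg = 360 mg.
ulbenavir: 15–74 mL/min → 30% of 100 mg = 30 mg.
Total = 360 + 30 = 390 mg.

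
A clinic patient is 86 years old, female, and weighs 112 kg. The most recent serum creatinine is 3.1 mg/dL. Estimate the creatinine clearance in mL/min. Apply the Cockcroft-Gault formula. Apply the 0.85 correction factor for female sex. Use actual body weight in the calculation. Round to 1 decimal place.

23.0 mL/min

CrCl = (140 − 86) × 112 / (72 × 3.1) × 0.85 = 6048.0 / 223.20 × 0.85 ≈ 23.0 mL/min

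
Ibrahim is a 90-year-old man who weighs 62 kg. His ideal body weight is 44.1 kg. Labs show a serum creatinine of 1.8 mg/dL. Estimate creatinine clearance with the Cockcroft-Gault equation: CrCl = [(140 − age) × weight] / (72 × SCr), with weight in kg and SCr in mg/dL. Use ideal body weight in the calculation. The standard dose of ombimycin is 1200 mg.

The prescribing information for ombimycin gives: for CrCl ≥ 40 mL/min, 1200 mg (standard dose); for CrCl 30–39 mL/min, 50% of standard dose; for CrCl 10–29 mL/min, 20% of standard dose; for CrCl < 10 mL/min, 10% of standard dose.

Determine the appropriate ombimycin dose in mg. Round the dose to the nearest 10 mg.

240 mg

CrCl = (140 − 90) × 44.1 / (72 × 1.8) = 2205.0 / 129.60 ≈ 17.0 mL/min
CrCl ≈ 17 mL/min → bracket 10–29 mL/min.
20% of 1200 mg = 240 mg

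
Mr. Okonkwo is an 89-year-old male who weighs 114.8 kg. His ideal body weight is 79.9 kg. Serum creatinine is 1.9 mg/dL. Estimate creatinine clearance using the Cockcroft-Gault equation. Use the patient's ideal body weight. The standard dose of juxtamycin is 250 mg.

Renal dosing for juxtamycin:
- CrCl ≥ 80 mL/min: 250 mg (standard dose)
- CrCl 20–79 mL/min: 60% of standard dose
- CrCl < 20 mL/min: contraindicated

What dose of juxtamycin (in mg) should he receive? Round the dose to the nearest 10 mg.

CrCl = (140 − 89) × 79.9 / (72 × 1.9) = 4074.9 / 136.80 ≈ 29.8 mL/min
CrCl ≈ 30 mL/min → bracket 20–79 mL/min.
60% of 250 mg = 150 mg

150 mg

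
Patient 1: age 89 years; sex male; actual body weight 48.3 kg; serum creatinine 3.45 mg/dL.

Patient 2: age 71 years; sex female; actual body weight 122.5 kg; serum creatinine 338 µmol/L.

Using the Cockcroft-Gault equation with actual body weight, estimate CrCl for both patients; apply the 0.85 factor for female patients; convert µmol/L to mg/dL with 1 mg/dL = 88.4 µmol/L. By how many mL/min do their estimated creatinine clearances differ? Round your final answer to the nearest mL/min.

Patient 1: CrCl = (140 − 89) × 48.3 / (72 × 3.45) = 2463.3 / 248.40 ≈ 9.9 mL/min
Patient 2: SCr = 338 / 88.4 = 3.824 mg/dL
Patient 2: CrCl = (140 − 71) × 122.5 / (72 × 3.824) × 0.85 = 8452.5 / 275.33 × 0.85 ≈ 26.1 mL/min
|9.9 − 26.1| = 16.2 mL/min

16 mL/min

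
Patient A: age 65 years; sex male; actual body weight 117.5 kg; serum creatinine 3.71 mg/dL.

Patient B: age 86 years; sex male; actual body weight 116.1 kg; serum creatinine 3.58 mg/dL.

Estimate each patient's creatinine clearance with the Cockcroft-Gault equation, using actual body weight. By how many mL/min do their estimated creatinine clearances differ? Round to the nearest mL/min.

Patient A: CrCl = (140 − 65) × 117.5 / (72 × 3.71) = 8812.5 / 267.12 ≈ 33.0 mL/min
Patient B: CrCl = (140 − 86) × 116.1 / (72 × 3.58) = 6269.4 / 257.76 ≈ 24.3 mL/min
|33.0 − 24.3| = 8.7 mL/min

9 mL/min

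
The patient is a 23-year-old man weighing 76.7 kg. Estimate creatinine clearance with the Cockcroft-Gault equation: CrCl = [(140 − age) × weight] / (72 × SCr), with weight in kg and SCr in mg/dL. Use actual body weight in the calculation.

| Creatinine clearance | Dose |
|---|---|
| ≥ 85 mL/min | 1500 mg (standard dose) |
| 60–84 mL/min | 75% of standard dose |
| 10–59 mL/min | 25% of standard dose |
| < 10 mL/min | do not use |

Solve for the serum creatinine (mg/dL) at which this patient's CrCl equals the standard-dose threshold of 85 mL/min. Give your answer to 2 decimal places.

1.47 mg/dL

Standard dose requires CrCl ≥ 85 mL/min.
Set (140 − 23) × 76.7 / (72 × SCr) = 85
SCr = (140 − 23) × 76.7 / (72 × 85) = 1.466 mg/dL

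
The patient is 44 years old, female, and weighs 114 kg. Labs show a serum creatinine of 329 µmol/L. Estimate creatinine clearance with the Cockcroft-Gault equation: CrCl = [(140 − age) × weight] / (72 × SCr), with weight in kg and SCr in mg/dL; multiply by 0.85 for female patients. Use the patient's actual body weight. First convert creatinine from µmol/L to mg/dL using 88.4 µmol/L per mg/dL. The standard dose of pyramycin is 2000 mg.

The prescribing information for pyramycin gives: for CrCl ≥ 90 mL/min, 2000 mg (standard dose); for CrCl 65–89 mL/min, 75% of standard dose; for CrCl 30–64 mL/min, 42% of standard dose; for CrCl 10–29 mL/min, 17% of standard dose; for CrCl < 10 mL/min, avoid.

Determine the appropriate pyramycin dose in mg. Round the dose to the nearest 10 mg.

840 mg

SCr = 329 / 88.4 = 3.722 mg/dL
CrCl = (140 − 44) × 114 / (72 × 3.722) × 0.85 = 10944.0 / 267.98 × 0.85 ≈ 34.7 mL/min
CrCl ≈ 35 mL/min → bracket 30–64 mL/min.
42% of 2000 mg = 840 mg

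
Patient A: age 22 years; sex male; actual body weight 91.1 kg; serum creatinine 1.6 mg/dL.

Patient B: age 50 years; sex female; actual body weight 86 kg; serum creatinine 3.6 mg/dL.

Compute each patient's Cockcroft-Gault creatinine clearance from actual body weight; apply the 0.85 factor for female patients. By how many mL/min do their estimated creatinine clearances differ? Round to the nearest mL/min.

68 mL/min

Patient A: CrCl = (140 − 22) × 91.1 / (72 × 1.6) = 10749.8 / 115.20 ≈ 93.3 mL/min
Patient B: CrCl = (140 − 50) × 86 / (72 × 3.6) × 0.85 = 7740.0 / 259.20 × 0.85 ≈ 25.4 mL/min
|93.3 − 25.4| = 67.9 mL/min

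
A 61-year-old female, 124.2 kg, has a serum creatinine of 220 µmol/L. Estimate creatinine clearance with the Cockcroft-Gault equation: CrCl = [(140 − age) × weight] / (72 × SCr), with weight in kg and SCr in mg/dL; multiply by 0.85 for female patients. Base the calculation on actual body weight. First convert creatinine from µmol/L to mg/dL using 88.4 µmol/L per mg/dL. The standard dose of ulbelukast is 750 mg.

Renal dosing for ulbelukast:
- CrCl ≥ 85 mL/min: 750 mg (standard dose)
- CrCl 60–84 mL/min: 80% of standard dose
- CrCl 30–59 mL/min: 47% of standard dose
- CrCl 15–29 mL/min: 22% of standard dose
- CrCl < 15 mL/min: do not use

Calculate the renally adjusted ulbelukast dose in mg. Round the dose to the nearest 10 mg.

350 mg

SCr = 220 / 88.4 = 2.489 mg/dL
CrCl = (140 − 61) × 124.2 / (72 × 2.489) × 0.85 = 9811.8 / 179.21 × 0.85 ≈ 46.5 mL/min
CrCl ≈ 47 mL/min → bracket 30–59 mL/min.
47% of 750 mg = 352.5 mg → 350 mg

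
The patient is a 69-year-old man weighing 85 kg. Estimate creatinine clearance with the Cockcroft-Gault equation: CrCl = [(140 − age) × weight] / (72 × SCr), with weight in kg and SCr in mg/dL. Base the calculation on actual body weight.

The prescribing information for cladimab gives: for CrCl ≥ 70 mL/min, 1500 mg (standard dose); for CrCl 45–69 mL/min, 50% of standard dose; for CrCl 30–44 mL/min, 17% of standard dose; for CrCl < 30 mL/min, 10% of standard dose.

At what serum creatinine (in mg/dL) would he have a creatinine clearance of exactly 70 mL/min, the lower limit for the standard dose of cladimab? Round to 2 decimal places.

1.20 mg/dL

Standard dose requires CrCl ≥ 70 mL/min.
Set (140 − 69) × 85 / (72 × SCr) = 70
SCr = (140 − 69) × 85 / (72 × 70) = 1.197 mg/dL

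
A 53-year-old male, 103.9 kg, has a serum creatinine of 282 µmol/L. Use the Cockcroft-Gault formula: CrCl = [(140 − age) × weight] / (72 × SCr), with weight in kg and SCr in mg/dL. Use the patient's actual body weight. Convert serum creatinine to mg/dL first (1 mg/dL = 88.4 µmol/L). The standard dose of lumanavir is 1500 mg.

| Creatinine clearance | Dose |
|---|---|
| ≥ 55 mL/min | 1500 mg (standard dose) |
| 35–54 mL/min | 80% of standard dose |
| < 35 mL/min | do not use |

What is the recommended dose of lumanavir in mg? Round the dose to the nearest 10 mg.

SCr = 282 / 88.4 = 3.19 mg/dL
CrCl = (140 − 53) × 103.9 / (72 × 3.19) = 9039.3 / 229.68 ≈ 39.4 mL/min
CrCl ≈ 39 mL/min → bracket 35–54 mL/min.
80% of 1500 mg = 1200 mg

1200 mg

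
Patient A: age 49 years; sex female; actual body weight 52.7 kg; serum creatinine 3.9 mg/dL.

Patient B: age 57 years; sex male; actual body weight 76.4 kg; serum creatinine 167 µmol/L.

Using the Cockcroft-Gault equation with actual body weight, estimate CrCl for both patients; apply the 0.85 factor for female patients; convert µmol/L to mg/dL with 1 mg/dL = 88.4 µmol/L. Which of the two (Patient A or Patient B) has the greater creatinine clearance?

Patient B

Patient A: CrCl = (140 − 49) × 52.7 / (72 × 3.9) × 0.85 = 4795.7 / 280.80 × 0.85 ≈ 14.5 mL/min
Patient B: SCr = 167 / 88.4 = 1.889 mg/dL
Patient B: CrCl = (140 − 57) × 76.4 / (72 × 1.889) = 6341.2 / 136.01 ≈ 46.6 mL/min
14.5 vs 46.6 mL/min → Patient B is higher.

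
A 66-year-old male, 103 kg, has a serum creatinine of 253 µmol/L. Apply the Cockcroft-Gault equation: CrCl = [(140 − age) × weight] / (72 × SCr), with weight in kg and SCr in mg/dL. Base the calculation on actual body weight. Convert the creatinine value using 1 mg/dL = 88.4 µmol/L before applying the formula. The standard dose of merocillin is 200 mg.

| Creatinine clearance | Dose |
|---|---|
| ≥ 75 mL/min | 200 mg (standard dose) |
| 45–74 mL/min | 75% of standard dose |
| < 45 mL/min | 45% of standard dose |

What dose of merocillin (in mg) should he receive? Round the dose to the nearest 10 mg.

90 mg

SCr = 253 / 88.4 = 2.862 mg/dL
CrCl = (140 − 66) × 103 / (72 × 2.862) = 7622.0 / 206.06 ≈ 37.0 mL/min
CrCl ≈ 37 mL/min → bracket < 45 mL/min.
45% of 200 mg = 90 mg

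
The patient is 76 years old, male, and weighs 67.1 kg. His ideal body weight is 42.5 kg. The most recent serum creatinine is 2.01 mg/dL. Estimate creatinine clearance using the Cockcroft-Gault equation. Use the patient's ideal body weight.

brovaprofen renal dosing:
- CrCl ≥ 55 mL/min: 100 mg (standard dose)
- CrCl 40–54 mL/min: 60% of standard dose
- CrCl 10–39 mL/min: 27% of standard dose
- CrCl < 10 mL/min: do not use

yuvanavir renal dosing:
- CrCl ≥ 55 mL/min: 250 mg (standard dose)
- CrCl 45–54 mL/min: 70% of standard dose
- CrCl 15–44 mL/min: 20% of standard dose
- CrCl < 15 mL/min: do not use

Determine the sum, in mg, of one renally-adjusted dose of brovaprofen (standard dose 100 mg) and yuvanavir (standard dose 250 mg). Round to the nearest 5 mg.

75 mg

CrCl = (140 − 76) × 42.5 / (72 × 2.01) = 2720.0 / 144.72 ≈ 18.8 mL/min
CrCl ≈ 19 mL/min.
brovaprofen: 10–39 mL/min → 27% of 100 mg = 27 mg.
yuvanavir: 15–44 mL/min → 20% of 250 mg = 50 mg.
Total = 27 + 50 = 77 mg.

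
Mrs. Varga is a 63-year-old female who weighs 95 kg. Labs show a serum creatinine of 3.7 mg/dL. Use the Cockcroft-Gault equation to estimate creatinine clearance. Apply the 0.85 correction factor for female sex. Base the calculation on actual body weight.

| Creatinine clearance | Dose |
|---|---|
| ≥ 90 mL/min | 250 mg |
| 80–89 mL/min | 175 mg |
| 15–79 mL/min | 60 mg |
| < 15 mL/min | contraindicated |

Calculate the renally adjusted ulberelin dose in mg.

CrCl = (140 − 63) × 95 / (72 × 3.7) × 0.85 = 7315.0 / 266.40 × 0.85 ≈ 23.3 mL/min
CrCl ≈ 23 mL/min → bracket 15–79 mL/min.
Dose for this bracket: 60 mg.

60 mg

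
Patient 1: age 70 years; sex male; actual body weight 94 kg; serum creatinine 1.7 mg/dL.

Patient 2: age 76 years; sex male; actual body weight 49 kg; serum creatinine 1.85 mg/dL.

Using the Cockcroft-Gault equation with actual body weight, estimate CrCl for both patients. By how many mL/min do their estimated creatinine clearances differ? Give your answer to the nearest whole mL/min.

Patient 1: CrCl = (140 − 70) × 94 / (72 × 1.7) = 6580.0 / 122.40 ≈ 53.8 mL/min
Patient 2: CrCl = (140 − 76) × 49 / (72 × 1.85) = 3136.0 / 133.20 ≈ 23.5 mL/min
|53.8 − 23.5| = 30.3 mL/min

30 mL/min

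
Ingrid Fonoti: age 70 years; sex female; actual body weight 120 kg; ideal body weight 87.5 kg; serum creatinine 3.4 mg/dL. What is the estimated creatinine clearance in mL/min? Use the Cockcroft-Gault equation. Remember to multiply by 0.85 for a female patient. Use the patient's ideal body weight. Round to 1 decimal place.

CrCl = (140 − 70) × 87.5 / (72 × 3.4) × 0.85 = 6125.0 / 244.80 × 0.85 ≈ 21.3 mL/min

21.3 mL/min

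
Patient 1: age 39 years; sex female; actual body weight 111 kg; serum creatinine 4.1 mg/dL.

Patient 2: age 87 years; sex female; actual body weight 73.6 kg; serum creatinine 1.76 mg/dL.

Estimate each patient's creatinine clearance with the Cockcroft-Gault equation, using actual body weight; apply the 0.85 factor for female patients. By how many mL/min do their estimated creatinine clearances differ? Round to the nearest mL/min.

Patient 1: CrCl = (140 − 39) × 111 / (72 × 4.1) × 0.85 = 11211.0 / 295.20 × 0.85 ≈ 32.3 mL/min
Patient 2: CrCl = (140 − 87) × 73.6 / (72 × 1.76) × 0.85 = 3900.8 / 126.72 × 0.85 ≈ 26.2 mL/min
|32.3 − 26.2| = 6.1 mL/min

6 mL/min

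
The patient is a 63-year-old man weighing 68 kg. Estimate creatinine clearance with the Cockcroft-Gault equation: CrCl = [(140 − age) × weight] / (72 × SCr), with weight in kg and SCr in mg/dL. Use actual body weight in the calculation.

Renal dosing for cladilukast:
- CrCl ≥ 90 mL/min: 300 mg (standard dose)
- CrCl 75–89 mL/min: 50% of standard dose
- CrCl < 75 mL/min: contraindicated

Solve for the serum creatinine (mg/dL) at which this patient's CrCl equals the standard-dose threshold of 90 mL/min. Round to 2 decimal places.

0.81 mg/dL

Standard dose requires CrCl ≥ 90 mL/min.
Set (140 − 63) × 68 / (72 × SCr) = 90
SCr = (140 − 63) × 68 / (72 × 90) = 0.808 mg/dL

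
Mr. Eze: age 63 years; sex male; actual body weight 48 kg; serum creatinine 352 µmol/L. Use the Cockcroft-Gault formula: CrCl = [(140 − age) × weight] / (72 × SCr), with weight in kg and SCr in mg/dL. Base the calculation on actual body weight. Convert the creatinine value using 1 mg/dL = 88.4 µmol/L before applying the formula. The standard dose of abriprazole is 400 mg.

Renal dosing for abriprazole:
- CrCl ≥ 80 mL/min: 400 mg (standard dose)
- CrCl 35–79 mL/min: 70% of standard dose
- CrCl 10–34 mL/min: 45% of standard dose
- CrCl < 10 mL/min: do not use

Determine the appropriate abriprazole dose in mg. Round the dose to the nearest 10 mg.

SCr = 352 / 88.4 = 3.982 mg/dL
CrCl = (140 − 63) × 48 / (72 × 3.982) = 3696.0 / 286.70 ≈ 12.9 mL/min
CrCl ≈ 13 mL/min → bracket 10–34 mL/min.
45% of 400 mg = 180 mg

180 mg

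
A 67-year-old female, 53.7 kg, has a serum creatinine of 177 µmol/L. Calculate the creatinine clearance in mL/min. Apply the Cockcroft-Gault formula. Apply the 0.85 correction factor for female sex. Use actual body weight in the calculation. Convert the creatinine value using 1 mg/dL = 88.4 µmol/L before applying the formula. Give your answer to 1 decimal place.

23.1 mL/min

SCr = 177 / 88.4 = 2.002 mg/dL
CrCl = (140 − 67) × 53.7 / (72 × 2.002) × 0.85 = 3920.1 / 144.14 × 0.85 ≈ 23.1 mL/min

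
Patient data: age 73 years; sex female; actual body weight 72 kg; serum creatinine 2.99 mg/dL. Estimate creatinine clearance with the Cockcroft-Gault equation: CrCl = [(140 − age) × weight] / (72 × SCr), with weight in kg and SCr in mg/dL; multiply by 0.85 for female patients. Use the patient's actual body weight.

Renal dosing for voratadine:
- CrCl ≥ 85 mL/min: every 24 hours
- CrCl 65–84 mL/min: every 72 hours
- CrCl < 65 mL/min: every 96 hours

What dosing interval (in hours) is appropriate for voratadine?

every 96 hours

CrCl = (140 − 73) × 72 / (72 × 2.99) × 0.85 = 4824.0 / 215.28 × 0.85 ≈ 19.0 mL/min
CrCl ≈ 19 mL/min → bracket < 65 mL/min → every 96 hours.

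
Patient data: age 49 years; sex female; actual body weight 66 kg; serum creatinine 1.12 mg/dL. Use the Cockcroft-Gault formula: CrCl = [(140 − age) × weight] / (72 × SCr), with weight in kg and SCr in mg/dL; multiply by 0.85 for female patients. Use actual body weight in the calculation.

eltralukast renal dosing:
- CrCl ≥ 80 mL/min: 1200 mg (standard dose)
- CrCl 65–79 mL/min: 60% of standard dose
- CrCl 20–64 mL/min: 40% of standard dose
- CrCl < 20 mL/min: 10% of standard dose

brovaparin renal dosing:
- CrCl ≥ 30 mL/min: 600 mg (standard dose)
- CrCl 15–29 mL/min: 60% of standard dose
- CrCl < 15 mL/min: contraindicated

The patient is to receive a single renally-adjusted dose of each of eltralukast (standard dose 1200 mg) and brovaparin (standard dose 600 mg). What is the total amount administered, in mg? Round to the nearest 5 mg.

CrCl = (140 − 49) × 66 / (72 × 1.12) × 0.85 = 6006.0 / 80.64 × 0.85 ≈ 63.3 mL/min
CrCl ≈ 63 mL/min.
eltralukast: 20–64 mL/min → 40% of 1200 mg = 480 mg.
brovaparin: ≥ 30 mL/min → 100% of 600 mg = 600 mg.
Total = 480 + 600 = 1080 mg.

1080 mg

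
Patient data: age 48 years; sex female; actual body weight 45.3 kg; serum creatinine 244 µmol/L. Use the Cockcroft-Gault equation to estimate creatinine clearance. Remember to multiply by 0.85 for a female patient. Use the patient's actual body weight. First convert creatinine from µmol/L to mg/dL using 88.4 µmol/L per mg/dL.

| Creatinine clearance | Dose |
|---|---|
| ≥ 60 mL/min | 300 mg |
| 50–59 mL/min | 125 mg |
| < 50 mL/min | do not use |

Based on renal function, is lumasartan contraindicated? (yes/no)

SCr = 244 / 88.4 = 2.76 mg/dL
CrCl = (140 − 48) × 45.3 / (72 × 2.76) × 0.85 = 4167.6 / 198.72 × 0.85 ≈ 17.8 mL/min
CrCl ≈ 18 mL/min, which is < 50 mL/min.

yes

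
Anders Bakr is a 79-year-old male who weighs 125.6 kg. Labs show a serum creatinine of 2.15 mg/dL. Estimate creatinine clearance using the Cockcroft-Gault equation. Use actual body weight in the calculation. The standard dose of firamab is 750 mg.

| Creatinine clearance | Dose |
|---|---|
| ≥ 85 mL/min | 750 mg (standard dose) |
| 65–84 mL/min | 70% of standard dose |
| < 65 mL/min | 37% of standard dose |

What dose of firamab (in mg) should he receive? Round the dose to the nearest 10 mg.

CrCl = (140 − 79) × 125.6 / (72 × 2.15) = 7661.6 / 154.80 ≈ 49.5 mL/min
CrCl ≈ 49 mL/min → bracket < 65 mL/min.
37% of 750 mg = 277.5 mg → 280 mg

280 mg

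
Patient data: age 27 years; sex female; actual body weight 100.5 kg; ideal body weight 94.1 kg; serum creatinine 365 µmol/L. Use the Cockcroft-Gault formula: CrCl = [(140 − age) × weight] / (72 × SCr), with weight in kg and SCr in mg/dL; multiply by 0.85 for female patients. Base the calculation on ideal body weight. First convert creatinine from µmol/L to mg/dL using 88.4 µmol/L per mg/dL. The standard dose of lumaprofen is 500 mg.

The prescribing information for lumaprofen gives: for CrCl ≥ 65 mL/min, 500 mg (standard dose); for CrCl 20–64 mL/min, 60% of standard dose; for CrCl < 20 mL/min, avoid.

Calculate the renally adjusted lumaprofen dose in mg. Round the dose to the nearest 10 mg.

SCr = 365 / 88.4 = 4.129 mg/dL
CrCl = (140 − 27) × 94.1 / (72 × 4.129) × 0.85 = 10633.3 / 297.29 × 0.85 ≈ 30.4 mL/min
CrCl ≈ 30 mL/min → bracket 20–64 mL/min.
60% of 500 mg = 300 mg

300 mg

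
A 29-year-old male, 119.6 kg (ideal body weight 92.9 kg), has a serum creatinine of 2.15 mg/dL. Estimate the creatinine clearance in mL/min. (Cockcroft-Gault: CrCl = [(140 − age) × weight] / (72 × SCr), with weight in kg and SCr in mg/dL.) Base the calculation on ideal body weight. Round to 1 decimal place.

CrCl = (140 − 29) × 92.9 / (72 × 2.15) = 10311.9 / 154.80 ≈ 66.6 mL/min

66.6 mL/min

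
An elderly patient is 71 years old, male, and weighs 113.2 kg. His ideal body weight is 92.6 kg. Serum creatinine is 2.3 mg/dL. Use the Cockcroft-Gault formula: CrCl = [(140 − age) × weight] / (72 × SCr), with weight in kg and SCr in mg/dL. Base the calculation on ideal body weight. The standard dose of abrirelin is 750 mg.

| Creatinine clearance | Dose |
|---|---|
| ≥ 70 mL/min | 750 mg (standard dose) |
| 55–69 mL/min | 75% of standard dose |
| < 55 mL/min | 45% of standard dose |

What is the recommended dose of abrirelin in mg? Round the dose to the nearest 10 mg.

340 mg

CrCl = (140 − 71) × 92.6 / (72 × 2.3) = 6389.4 / 165.60 ≈ 38.6 mL/min
CrCl ≈ 39 mL/min → bracket < 55 mL/min.
45% of 750 mg = 337.5 mg → 340 mg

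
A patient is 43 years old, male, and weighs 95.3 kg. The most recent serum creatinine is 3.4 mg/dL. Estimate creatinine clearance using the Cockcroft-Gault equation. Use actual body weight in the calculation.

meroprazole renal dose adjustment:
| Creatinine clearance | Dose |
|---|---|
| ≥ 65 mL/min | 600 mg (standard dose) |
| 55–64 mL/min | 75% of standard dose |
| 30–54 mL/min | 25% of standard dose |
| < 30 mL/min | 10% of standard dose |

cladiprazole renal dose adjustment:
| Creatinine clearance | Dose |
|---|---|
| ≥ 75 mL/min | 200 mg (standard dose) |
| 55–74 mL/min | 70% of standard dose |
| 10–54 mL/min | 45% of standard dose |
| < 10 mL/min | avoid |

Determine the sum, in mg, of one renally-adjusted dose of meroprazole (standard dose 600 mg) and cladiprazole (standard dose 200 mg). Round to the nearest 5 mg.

CrCl = (140 − 43) × 95.3 / (72 × 3.4) = 9244.1 / 244.80 ≈ 37.8 mL/min
CrCl ≈ 38 mL/min.
meroprazole: 30–54 mL/min → 25% of 600 mg = 150 mg.
cladiprazole: 10–54 mL/min → 45% of 200 mg = 90 mg.
Total = 150 + 90 = 240 mg.

240 mg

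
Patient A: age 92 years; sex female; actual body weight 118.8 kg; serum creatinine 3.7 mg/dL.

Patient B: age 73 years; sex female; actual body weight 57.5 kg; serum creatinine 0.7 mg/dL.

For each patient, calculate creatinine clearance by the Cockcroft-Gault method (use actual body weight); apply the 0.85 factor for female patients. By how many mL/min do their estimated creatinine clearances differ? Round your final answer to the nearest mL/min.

Patient A: CrCl = (140 − 92) × 118.8 / (72 × 3.7) × 0.85 = 5702.4 / 266.40 × 0.85 ≈ 18.2 mL/min
Patient B: CrCl = (140 − 73) × 57.5 / (72 × 0.7) × 0.85 = 3852.5 / 50.40 × 0.85 ≈ 65.0 mL/min
|18.2 − 65.0| = 46.8 mL/min

47 mL/min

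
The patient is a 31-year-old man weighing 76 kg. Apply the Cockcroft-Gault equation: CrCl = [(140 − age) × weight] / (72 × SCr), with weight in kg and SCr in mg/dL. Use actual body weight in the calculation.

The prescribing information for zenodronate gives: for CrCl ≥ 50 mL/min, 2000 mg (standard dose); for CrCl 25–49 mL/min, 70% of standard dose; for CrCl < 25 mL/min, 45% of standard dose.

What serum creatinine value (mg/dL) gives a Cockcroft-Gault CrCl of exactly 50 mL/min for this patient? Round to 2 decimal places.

Standard dose requires CrCl ≥ 50 mL/min.
Set (140 − 31) × 76 / (72 × SCr) = 50
SCr = (140 − 31) × 76 / (72 × 50) = 2.301 mg/dL

2.30 mg/dL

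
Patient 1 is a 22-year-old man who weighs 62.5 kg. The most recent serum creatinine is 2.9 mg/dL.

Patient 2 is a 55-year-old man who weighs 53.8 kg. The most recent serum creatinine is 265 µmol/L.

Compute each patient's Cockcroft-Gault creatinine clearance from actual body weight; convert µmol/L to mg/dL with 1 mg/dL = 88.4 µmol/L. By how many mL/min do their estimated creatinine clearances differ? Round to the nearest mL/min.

14 mL/min

Patient 1: CrCl = (140 − 22) × 62.5 / (72 × 2.9) = 7375.0 / 208.80 ≈ 35.3 mL/min
Patient 2: SCr = 265 / 88.4 = 2.998 mg/dL
Patient 2: CrCl = (140 − 55) × 53.8 / (72 × 2.998) = 4573.0 / 215.86 ≈ 21.2 mL/min
|35.3 − 21.2| = 14.1 mL/min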